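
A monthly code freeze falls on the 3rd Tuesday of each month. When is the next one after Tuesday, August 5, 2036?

August 2036 starts on a Friday; its first Tuesday is the 5th, so the 3rd Tuesday is the 19th — August 19, 2036.
August 19, 2036 is after August 5, 2036, so that is the next one.

August 19, 2036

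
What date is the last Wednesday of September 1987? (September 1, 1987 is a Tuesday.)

September 30, 1987

September 1987 begins on a Tuesday, so the first Wednesday is September 2 (1 day later).
September 1987 has 30 days. Adding weeks: 2, 9, 16, 23, 30 — the last one ≤ 30 is the 30th.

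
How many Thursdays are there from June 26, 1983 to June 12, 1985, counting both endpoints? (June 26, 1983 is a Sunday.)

102

June 26, 1983 is a Sunday; the first Thursday on or after it is June 30, 1983 (4 days later).
From June 30, 1983 to June 12, 1985: 184 + 366 + 163 = 713 days (rest of 1983, 1984, to June 12, 1985 in 1985).
713 ÷ 7 = 101 full weeks with remainder 6, so 101 more Thursdays after the first → 102.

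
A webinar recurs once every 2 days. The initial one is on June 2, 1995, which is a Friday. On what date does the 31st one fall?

August 1, 1995

The 31st occurrence is 30 intervals after the first: 30 × 2 = 60 days after June 2, 1995.
June has 30 days — 28 days to the end of June leaves 32.
July has 31 days (1 left).
1 day into August → August 1, 1995.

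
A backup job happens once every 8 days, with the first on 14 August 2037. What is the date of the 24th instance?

14 February 2038

The 24th occurrence is 23 intervals after the first: 23 × 8 = 184 days after 14 August 2037.
August has 31 days — 17 days to the end of August leaves 167.
September has 30 days (137 left).
October has 31 days (106 left).
November has 30 days (76 left).
December has 31 days (45 left).
January has 31 days (14 left).
14 days into February → 14 February 2038.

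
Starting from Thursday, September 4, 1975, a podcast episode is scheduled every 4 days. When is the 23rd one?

December 1, 1975

The 23rd occurrence is 22 intervals after the first: 22 × 4 = 88 days after September 4, 1975.
September has 30 days — 26 days to the end of September leaves 62.
October has 31 days (31 left).
November has 30 days (1 left).
1 day into December → December 1, 1975.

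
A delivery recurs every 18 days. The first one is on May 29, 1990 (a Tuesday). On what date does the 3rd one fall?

The 3rd occurrence is 2 intervals after the first: 2 × 18 = 36 days after May 29, 1990.
May has 31 days — 2 days to the end of May leaves 34.
Jun has 30 days (4 left).
4 days into Jul → Jul 4, 1990.

Jul 4, 1990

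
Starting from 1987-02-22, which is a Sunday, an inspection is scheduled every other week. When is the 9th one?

The 9th occurrence is 8 intervals after the first: 8 × 14 = 112 days after 1987-02-22.
February has 28 days — 6 days to the end of February leaves 106.
March has 31 days (75 left).
April has 30 days (45 left).
May has 31 days (14 left).
14 days into June → 1987-06-14.

1987-06-14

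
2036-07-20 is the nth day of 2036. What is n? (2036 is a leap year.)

Days in months before July: 31 + 29 + 31 + 30 + 31 + 30 = 182.
Plus 20 days into July → day 202.

202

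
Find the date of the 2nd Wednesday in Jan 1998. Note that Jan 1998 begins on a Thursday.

Jan 1998 begins on a Thursday, so the first Wednesday is Jan 7 (6 days later).
The 2nd Wednesday is 1 weeks later: 7 + 7 = 14.

Jan 14, 1998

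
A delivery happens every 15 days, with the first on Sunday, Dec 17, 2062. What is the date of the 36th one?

The 36th occurrence is 35 intervals after the first: 35 × 15 = 525 days after Dec 17, 2062.
Dec has 31 days — 14 days to the end of Dec leaves 511.
2063 has 365 days (146 left).
Jan has 31 days (115 left).
Feb has 29 days (86 left).
Mar has 31 days (55 left).
Apr has 30 days (25 left).
25 days into May → May 25, 2064.

May 25, 2064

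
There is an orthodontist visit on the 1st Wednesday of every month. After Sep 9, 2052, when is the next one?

Oct 2, 2052

Sep 2052 starts on a Sunday, so its 1st Wednesday is Sep 4, 2052 (3 days in).
That is not after Sep 9, 2052, so look at Oct 2052.
Oct 2052 starts on a Tuesday, so its 1st Wednesday is Oct 2, 2052 (1 day in).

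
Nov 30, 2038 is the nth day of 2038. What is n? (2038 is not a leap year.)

Days in months before Nov: 31 + 28 + 31 + 30 + 31 + 30 + 31 + 31 + 30 + 31 = 304.
Plus 30 days into Nov → day 334.

334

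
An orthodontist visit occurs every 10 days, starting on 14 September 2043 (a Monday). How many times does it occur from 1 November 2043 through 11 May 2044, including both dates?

Occurrences land 10·i days after 14 September 2043 for i = 0, 1, 2, …
1 November 2043 is 48 days after the start; 48 ÷ 10 = 4 remainder 8; since the remainder is 8, round up to i = 5. First occurrence in the window: #6 on 3 November 2043 (5×10 = 50 days in).
11 May 2044 is 240 days after the start; 240 ÷ 10 = 24 remainder 0. Last occurrence in the window: #25 on 11 May 2044.
Occurrences #6 through #25: 20 in total.

20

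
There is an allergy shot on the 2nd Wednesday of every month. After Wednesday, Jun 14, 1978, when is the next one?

Jun 1978 starts on a Thursday; its first Wednesday is the 7th, so the 2nd Wednesday is the 14th — Jun 14, 1978.
That is not after Jun 14, 1978, so look at Jul 1978.
Jul 1978 starts on a Saturday; its first Wednesday is the 5th, so the 2nd Wednesday is the 12th — Jul 12, 1978.

Jul 12, 1978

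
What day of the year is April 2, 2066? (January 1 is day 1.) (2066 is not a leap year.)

Days in months before April: 31 + 28 + 31 = 90.
Plus 2 days into April → day 92.

92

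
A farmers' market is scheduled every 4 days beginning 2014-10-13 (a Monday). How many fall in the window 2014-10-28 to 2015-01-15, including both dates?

20

Occurrences land 4·i days after 2014-10-13 for i = 0, 1, 2, …
2014-10-28 is 15 days after the start; 15 ÷ 4 = 3 remainder 3; since the remainder is 3, round up to i = 4. First occurrence in the window: #5 on 2014-10-29 (4×4 = 16 days in).
2015-01-15 is 94 days after the start; 94 ÷ 4 = 23 remainder 2. Last occurrence in the window: #24 on 2015-01-13.
Occurrences #5 through #24: 20 in total.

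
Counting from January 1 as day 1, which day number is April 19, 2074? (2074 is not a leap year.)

109

Days in months before April: 31 + 28 + 31 = 90.
Plus 19 days into April → day 109.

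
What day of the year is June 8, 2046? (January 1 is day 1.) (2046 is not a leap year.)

159

Days in months before June: 31 + 28 + 31 + 30 + 31 = 151.
Plus 8 days into June → day 159.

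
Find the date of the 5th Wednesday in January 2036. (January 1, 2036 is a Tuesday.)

30 January 2036

January 2036 begins on a Tuesday, so the first Wednesday is January 2 (1 day later).
The 5th Wednesday is 4 weeks later: 2 + 28 = 30.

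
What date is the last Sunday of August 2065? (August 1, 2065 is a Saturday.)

2065-08-30

August 2065 begins on a Saturday, so the first Sunday is August 2 (1 day later).
August 2065 has 31 days. Adding weeks: 2, 9, 16, 23, 30 — the last one ≤ 31 is the 30th.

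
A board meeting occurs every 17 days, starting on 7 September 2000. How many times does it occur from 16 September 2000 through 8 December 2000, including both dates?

5

Occurrences land 17·i days after 7 September 2000 for i = 0, 1, 2, …
16 September 2000 is 9 days after the start; 9 ÷ 17 = 0 remainder 9; since the remainder is 9, round up to i = 1. First occurrence in the window: #2 on 24 September 2000 (1×17 = 17 days in).
8 December 2000 is 92 days after the start; 92 ÷ 17 = 5 remainder 7. Last occurrence in the window: #6 on 1 December 2000.
Occurrences #2 through #6: 5 in total.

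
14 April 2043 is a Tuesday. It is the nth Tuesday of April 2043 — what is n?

Day 14 falls in week ⌈14/7⌉ of the month.
Days 1–7 hold the 1st Tuesday, 8–14 the 2nd, 15–21 the 3rd, 22–28 the 4th, 29–31 the 5th.
14 is in the range for the 2nd.

2nd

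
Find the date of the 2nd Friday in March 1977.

The first Friday of March 1977 is March 4.
The 2nd Friday is 1 weeks later: 4 + 7 = 11.

March 11, 1977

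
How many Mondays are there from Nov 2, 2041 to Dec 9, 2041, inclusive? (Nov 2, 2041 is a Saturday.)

6

Nov 2, 2041 is a Saturday; the first Monday on or after it is Nov 4, 2041 (2 days later).
From Nov 4, 2041 to Dec 9, 2041: 26 + 9 = 35 days (rest of Nov, Dec).
35 ÷ 7 = 5 full weeks with remainder 0, so 5 more Mondays after the first → 6.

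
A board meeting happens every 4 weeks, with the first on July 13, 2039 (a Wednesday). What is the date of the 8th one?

January 25, 2040

The 8th occurrence is 7 intervals after the first: 7 × 28 = 196 days after July 13, 2039.
July has 31 days — 18 days to the end of July leaves 178.
August has 31 days (147 left).
September has 30 days (117 left).
October has 31 days (86 left).
November has 30 days (56 left).
December has 31 days (25 left).
25 days into January → January 25, 2040.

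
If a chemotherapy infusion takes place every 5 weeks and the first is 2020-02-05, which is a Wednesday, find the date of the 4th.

2020-05-20

The 4th occurrence is 3 intervals after the first: 3 × 35 = 105 days after 2020-02-05.
February has 29 days — 24 days to the end of February leaves 81.
March has 31 days (50 left).
April has 30 days (20 left).
20 days into May → 2020-05-20.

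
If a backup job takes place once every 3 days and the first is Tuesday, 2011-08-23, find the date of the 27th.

The 27th occurrence is 26 intervals after the first: 26 × 3 = 78 days after 2011-08-23.
August has 31 days — 8 days to the end of August leaves 70.
September has 30 days (40 left).
October has 31 days (9 left).
9 days into November → 2011-11-09.

2011-11-09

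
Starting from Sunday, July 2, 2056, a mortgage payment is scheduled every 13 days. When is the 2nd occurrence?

July 15, 2056

The 2nd occurrence is 1 interval after the first: 1 × 13 = 13 days after July 2, 2056.
13 days later is July 15, 2056.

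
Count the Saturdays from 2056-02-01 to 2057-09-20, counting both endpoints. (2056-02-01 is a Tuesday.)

85

2056-02-01 is a Tuesday; the first Saturday on or after it is 2056-02-05 (4 days later).
From 2056-02-05 to 2057-09-20: 330 + 263 = 593 days (rest of 2056, to 2057-09-20 in 2057).
593 ÷ 7 = 84 full weeks with remainder 5, so 84 more Saturdays after the first → 85.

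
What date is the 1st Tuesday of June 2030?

June 2030 begins on a Saturday, so the first Tuesday is June 4 (3 days later).

June 4, 2030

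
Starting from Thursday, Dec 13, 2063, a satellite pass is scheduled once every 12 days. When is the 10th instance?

The 10th occurrence is 9 intervals after the first: 9 × 12 = 108 days after Dec 13, 2063.
Dec has 31 days — 18 days to the end of Dec leaves 90.
Jan has 31 days (59 left).
Feb has 29 days (30 left).
30 days into Mar → Mar 30, 2064.

Mar 30, 2064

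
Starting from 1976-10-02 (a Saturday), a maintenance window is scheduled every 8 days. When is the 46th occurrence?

1977-09-27

The 46th occurrence is 45 intervals after the first: 45 × 8 = 360 days after 1976-10-02.
October has 31 days — 29 days to the end of October leaves 331.
November has 30 days (301 left).
December has 31 days (270 left).
January has 31 days (239 left).
February has 28 days (211 left).
March has 31 days (180 left).
April has 30 days (150 left).
May has 31 days (119 left).
June has 30 days (89 left).
July has 31 days (58 left).
August has 31 days (27 left).
27 days into September → 1977-09-27.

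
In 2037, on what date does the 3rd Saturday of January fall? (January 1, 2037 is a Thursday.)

January 2037 begins on a Thursday, so the first Saturday is January 3 (2 days later).
The 3rd Saturday is 2 weeks later: 3 + 14 = 17.

17 January 2037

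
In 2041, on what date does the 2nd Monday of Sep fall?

Sep 2041 begins on a Sunday, so the first Monday is Sep 2 (1 day later).
The 2nd Monday is 1 weeks later: 2 + 7 = 9.

Sep 9, 2041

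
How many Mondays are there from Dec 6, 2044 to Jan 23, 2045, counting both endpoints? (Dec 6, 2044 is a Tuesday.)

Dec 6, 2044 is a Tuesday; the first Monday on or after it is Dec 12, 2044 (6 days later).
From Dec 12, 2044 to Jan 23, 2045: 19 + 23 = 42 days (rest of Dec, Jan).
42 ÷ 7 = 6 full weeks with remainder 0, so 6 more Mondays after the first → 7.

7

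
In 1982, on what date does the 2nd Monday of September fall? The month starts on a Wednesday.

September 1982 begins on a Wednesday, so the first Monday is September 6 (5 days later).
The 2nd Monday is 1 weeks later: 6 + 7 = 13.

1982-09-13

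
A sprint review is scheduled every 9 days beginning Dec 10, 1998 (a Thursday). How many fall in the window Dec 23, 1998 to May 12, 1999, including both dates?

Occurrences land 9·i days after Dec 10, 1998 for i = 0, 1, 2, …
Dec 23, 1998 is 13 days after the start; 13 ÷ 9 = 1 remainder 4; since the remainder is 4, round up to i = 2. First occurrence in the window: #3 on Dec 28, 1998 (2×9 = 18 days in).
May 12, 1999 is 153 days after the start; 153 ÷ 9 = 17 remainder 0. Last occurrence in the window: #18 on May 12, 1999.
Occurrences #3 through #18: 16 in total.

16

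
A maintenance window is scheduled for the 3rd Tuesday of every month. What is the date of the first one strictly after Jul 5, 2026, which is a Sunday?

Jul 2026 starts on a Wednesday; its first Tuesday is the 7th, so the 3rd Tuesday is the 21st — Jul 21, 2026.
Jul 21, 2026 is after Jul 5, 2026, so that is the next one.

Jul 21, 2026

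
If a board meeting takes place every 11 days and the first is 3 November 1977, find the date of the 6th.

The 6th occurrence is 5 intervals after the first: 5 × 11 = 55 days after 3 November 1977.
November has 30 days — 27 days to the end of November leaves 28.
28 days into December → 28 December 1977.

28 December 1977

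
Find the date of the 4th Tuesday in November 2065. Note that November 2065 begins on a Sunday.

November 2065 begins on a Sunday, so the first Tuesday is November 3 (2 days later).
The 4th Tuesday is 3 weeks later: 3 + 21 = 24.

24 November 2065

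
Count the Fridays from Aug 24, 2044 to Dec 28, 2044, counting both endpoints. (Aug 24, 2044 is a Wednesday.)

18

Aug 24, 2044 is a Wednesday; the first Friday on or after it is Aug 26, 2044 (2 days later).
From Aug 26, 2044 to Dec 28, 2044: 5 + 30 + 31 + 30 + 28 = 124 days (rest of Aug, Sep, Oct, Nov, Dec).
124 ÷ 7 = 17 full weeks with remainder 5, so 17 more Fridays after the first → 18.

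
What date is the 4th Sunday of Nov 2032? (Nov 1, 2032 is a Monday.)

Nov 28, 2032

Nov 2032 begins on a Monday, so the first Sunday is Nov 7 (6 days later).
The 4th Sunday is 3 weeks later: 7 + 21 = 28.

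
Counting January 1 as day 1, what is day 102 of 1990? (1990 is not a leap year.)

January has 31 days (102 − 31 = 71 remain).
February has 28 days (71 − 28 = 43 remain).
March has 31 days (43 − 31 = 12 remain).
12 into April → April 12.

April 12, 1990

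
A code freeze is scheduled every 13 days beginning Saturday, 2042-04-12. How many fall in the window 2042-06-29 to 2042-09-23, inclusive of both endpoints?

7

Occurrences land 13·i days after 2042-04-12 for i = 0, 1, 2, …
2042-06-29 is 78 days after the start; 78 ÷ 13 = 6 remainder 0. First occurrence in the window: #7 on 2042-06-29 (6×13 = 78 days in).
2042-09-23 is 164 days after the start; 164 ÷ 13 = 12 remainder 8. Last occurrence in the window: #13 on 2042-09-15.
Occurrences #7 through #13: 7 in total.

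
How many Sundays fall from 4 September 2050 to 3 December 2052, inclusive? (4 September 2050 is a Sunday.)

4 September 2050 is a Sunday; the first Sunday on or after it is 4 September 2050.
From 4 September 2050 to 3 December 2052: 118 + 365 + 338 = 821 days (rest of 2050, 2051, to 3 December 2052 in 2052).
821 ÷ 7 = 117 full weeks with remainder 2, so 117 more Sundays after the first → 118.

118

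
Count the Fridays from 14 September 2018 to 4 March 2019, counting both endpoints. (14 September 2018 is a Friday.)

14 September 2018 is a Friday; the first Friday on or after it is 14 September 2018.
From 14 September 2018 to 4 March 2019: 16 + 31 + 30 + 31 + 31 + 28 + 4 = 171 days (rest of September, October, November, December, January, February, March).
171 ÷ 7 = 24 full weeks with remainder 3, so 24 more Fridays after the first → 25.

25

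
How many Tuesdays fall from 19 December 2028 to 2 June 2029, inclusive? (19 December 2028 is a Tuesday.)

19 December 2028 is a Tuesday; the first Tuesday on or after it is 19 December 2028.
From 19 December 2028 to 2 June 2029: 12 + 31 + 28 + 31 + 30 + 31 + 2 = 165 days (rest of December, January, February, March, April, May, June).
165 ÷ 7 = 23 full weeks with remainder 4, so 23 more Tuesdays after the first → 24.

24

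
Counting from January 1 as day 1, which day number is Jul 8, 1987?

Days in months before Jul: 31 + 28 + 31 + 30 + 31 + 30 = 181.
Plus 8 days into Jul → day 189.

189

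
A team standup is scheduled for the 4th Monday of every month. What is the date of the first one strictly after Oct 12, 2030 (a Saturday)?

Oct 28, 2030

Oct 2030 starts on a Tuesday; its first Monday is the 7th, so the 4th Monday is the 28th — Oct 28, 2030.
Oct 28, 2030 is after Oct 12, 2030, so that is the next one.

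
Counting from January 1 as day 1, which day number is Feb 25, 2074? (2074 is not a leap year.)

56

Days in months before Feb: 31 = 31.
Plus 25 days into Feb → day 56.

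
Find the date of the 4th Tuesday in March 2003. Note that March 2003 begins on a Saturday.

March 2003 begins on a Saturday, so the first Tuesday is March 4 (3 days later).
The 4th Tuesday is 3 weeks later: 4 + 21 = 25.

2003-03-25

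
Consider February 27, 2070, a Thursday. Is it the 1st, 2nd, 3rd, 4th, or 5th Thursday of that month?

Day 27 falls in week ⌈27/7⌉ of the month.
Days 1–7 hold the 1st Thursday, 8–14 the 2nd, 15–21 the 3rd, 22–28 the 4th, 29–31 the 5th.
27 is in the range for the 4th.

4th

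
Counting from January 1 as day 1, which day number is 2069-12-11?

Days in months before December: 31 + 28 + 31 + 30 + 31 + 30 + 31 + 31 + 30 + 31 + 30 = 334.
Plus 11 days into December → day 345.

345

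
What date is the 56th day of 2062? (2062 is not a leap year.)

January has 31 days (56 − 31 = 25 remain).
25 into February → February 25.

25 February 2062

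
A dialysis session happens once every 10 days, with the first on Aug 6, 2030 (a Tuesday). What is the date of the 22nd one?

The 22nd occurrence is 21 intervals after the first: 21 × 10 = 210 days after Aug 6, 2030.
Aug has 31 days — 25 days to the end of Aug leaves 185.
Sep has 30 days (155 left).
Oct has 31 days (124 left).
Nov has 30 days (94 left).
Dec has 31 days (63 left).
Jan has 31 days (32 left).
Feb has 28 days (4 left).
4 days into Mar → Mar 4, 2031.

Mar 4, 2031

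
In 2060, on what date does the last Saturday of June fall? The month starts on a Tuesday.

2060-06-26

June 2060 begins on a Tuesday, so the first Saturday is June 5 (4 days later).
June 2060 has 30 days. Adding weeks: 5, 12, 19, 26 — the last one ≤ 30 is the 26th.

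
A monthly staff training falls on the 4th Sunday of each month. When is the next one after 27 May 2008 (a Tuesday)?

May 2008 starts on a Thursday; its first Sunday is the 4th, so the 4th Sunday is the 25th — 25 May 2008.
That is not after 27 May 2008, so look at June 2008.
June 2008 starts on a Sunday; its first Sunday is the 1st, so the 4th Sunday is the 22nd — 22 June 2008.

22 June 2008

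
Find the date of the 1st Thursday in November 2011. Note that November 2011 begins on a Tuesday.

November 2011 begins on a Tuesday, so the first Thursday is November 3 (2 days later).

2011-11-03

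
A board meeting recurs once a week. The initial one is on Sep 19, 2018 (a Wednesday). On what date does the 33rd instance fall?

May 1, 2019

The 33rd occurrence is 32 intervals after the first: 32 × 7 = 224 days after Sep 19, 2018.
Sep has 30 days — 11 days to the end of Sep leaves 213.
Oct has 31 days (182 left).
Nov has 30 days (152 left).
Dec has 31 days (121 left).
Jan has 31 days (90 left).
Feb has 28 days (62 left).
Mar has 31 days (31 left).
Apr has 30 days (1 left).
1 day into May → May 1, 2019.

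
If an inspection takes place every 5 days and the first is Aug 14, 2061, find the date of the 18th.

The 18th occurrence is 17 intervals after the first: 17 × 5 = 85 days after Aug 14, 2061.
Aug has 31 days — 17 days to the end of Aug leaves 68.
Sep has 30 days (38 left).
Oct has 31 days (7 left).
7 days into Nov → Nov 7, 2061.

Nov 7, 2061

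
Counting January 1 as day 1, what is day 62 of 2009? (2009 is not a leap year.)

January has 31 days (62 − 31 = 31 remain).
February has 28 days (31 − 28 = 3 remain).
3 into March → March 3.

March 3, 2009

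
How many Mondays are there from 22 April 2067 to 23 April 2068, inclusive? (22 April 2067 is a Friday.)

53

22 April 2067 is a Friday; the first Monday on or after it is 25 April 2067 (3 days later).
From 25 April 2067 to 23 April 2068: 250 + 114 = 364 days (rest of 2067, to 23 April 2068 in 2068).
364 ÷ 7 = 52 full weeks with remainder 0, so 52 more Mondays after the first → 53.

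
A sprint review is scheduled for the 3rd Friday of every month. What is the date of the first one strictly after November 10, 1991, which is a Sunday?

November 15, 1991

November 1991 starts on a Friday; its first Friday is the 1st, so the 3rd Friday is the 15th — November 15, 1991.
November 15, 1991 is after November 10, 1991, so that is the next one.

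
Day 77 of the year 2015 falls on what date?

18 March 2015

January has 31 days (77 − 31 = 46 remain).
February has 28 days (46 − 28 = 18 remain).
18 into March → March 18.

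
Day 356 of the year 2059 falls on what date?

January has 31 days (356 − 31 = 325 remain).
February has 28 days (325 − 28 = 297 remain).
March has 31 days (297 − 31 = 266 remain).
April has 30 days (266 − 30 = 236 remain).
May has 31 days (236 − 31 = 205 remain).
June has 30 days (205 − 30 = 175 remain).
July has 31 days (175 − 31 = 144 remain).
August has 31 days (144 − 31 = 113 remain).
September has 30 days (113 − 30 = 83 remain).
October has 31 days (83 − 31 = 52 remain).
November has 30 days (52 − 30 = 22 remain).
22 into December → December 22.

22 December 2059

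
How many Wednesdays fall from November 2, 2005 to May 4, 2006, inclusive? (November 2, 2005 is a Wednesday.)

27

November 2, 2005 is a Wednesday; the first Wednesday on or after it is November 2, 2005.
From November 2, 2005 to May 4, 2006: 28 + 31 + 31 + 28 + 31 + 30 + 4 = 183 days (rest of November, December, January, February, March, April, May).
183 ÷ 7 = 26 full weeks with remainder 1, so 26 more Wednesdays after the first → 27.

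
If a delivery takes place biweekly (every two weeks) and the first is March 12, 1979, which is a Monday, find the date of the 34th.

The 34th occurrence is 33 intervals after the first: 33 × 14 = 462 days after March 12, 1979.
March has 31 days — 19 days to the end of March leaves 443.
From end of March to end of 1979 is 275 days (168 left).
January has 31 days (137 left).
February has 29 days (108 left).
March has 31 days (77 left).
April has 30 days (47 left).
May has 31 days (16 left).
16 days into June → June 16, 1980.

June 16, 1980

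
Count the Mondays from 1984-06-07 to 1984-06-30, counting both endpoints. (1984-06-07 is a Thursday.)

3

1984-06-07 is a Thursday; the first Monday on or after it is 1984-06-11 (4 days later).
From 1984-06-11 to 1984-06-30 is 30 − 11 = 19 days.
19 ÷ 7 = 2 full weeks with remainder 5, so 2 more Mondays after the first → 3.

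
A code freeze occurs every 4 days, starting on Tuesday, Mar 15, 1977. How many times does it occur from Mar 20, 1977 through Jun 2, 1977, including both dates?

18

Occurrences land 4·i days after Mar 15, 1977 for i = 0, 1, 2, …
Mar 20, 1977 is 5 days after the start; 5 ÷ 4 = 1 remainder 1; since the remainder is 1, round up to i = 2. First occurrence in the window: #3 on Mar 23, 1977 (2×4 = 8 days in).
Jun 2, 1977 is 79 days after the start; 79 ÷ 4 = 19 remainder 3. Last occurrence in the window: #20 on May 30, 1977.
Occurrences #3 through #20: 18 in total.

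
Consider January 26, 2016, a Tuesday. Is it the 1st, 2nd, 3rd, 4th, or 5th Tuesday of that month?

Day 26 falls in week ⌈26/7⌉ of the month.
Days 1–7 hold the 1st Tuesday, 8–14 the 2nd, 15–21 the 3rd, 22–28 the 4th, 29–31 the 5th.
26 is in the range for the 4th.

4th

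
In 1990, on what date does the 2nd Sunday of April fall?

The first Sunday of April 1990 is April 1.
The 2nd Sunday is 1 weeks later: 1 + 7 = 8.

8 April 1990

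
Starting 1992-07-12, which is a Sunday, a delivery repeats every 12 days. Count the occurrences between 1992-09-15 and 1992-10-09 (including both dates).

2

Occurrences land 12·i days after 1992-07-12 for i = 0, 1, 2, …
1992-09-15 is 65 days after the start; 65 ÷ 12 = 5 remainder 5; since the remainder is 5, round up to i = 6. First occurrence in the window: #7 on 1992-09-22 (6×12 = 72 days in).
1992-10-09 is 89 days after the start; 89 ÷ 12 = 7 remainder 5. Last occurrence in the window: #8 on 1992-10-04.
Occurrences #7 through #8: 2 in total.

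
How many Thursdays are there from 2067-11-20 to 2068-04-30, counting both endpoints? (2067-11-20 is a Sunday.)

23

2067-11-20 is a Sunday; the first Thursday on or after it is 2067-11-24 (4 days later).
From 2067-11-24 to 2068-04-30: 6 + 31 + 31 + 29 + 31 + 30 = 158 days (rest of November, December, January, February, March, April).
158 ÷ 7 = 22 full weeks with remainder 4, so 22 more Thursdays after the first → 23.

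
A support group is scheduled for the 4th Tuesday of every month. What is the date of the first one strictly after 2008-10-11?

October 2008 starts on a Wednesday; its first Tuesday is the 7th, so the 4th Tuesday is the 28th — 2008-10-28.
2008-10-28 is after 2008-10-11, so that is the next one.

2008-10-28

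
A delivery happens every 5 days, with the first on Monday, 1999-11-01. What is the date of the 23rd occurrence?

The 23rd occurrence is 22 intervals after the first: 22 × 5 = 110 days after 1999-11-01.
November has 30 days — 29 days to the end of November leaves 81.
December has 31 days (50 left).
January has 31 days (19 left).
19 days into February → 2000-02-19.

2000-02-19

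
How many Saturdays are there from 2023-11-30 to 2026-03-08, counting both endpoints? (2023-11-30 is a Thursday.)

2023-11-30 is a Thursday; the first Saturday on or after it is 2023-12-02 (2 days later).
From 2023-12-02 to 2026-03-08: 29 + 366 + 365 + 67 = 827 days (rest of 2023, 2024, 2025, to 2026-03-08 in 2026).
827 ÷ 7 = 118 full weeks with remainder 1, so 118 more Saturdays after the first → 119.

119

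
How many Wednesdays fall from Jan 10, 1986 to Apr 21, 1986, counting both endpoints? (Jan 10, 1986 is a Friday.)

14

Jan 10, 1986 is a Friday; the first Wednesday on or after it is Jan 15, 1986 (5 days later).
From Jan 15, 1986 to Apr 21, 1986: 16 + 28 + 31 + 21 = 96 days (rest of Jan, Feb, Mar, Apr).
96 ÷ 7 = 13 full weeks with remainder 5, so 13 more Wednesdays after the first → 14.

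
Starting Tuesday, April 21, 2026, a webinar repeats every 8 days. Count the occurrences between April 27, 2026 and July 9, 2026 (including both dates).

Occurrences land 8·i days after April 21, 2026 for i = 0, 1, 2, …
April 27, 2026 is 6 days after the start; 6 ÷ 8 = 0 remainder 6; since the remainder is 6, round up to i = 1. First occurrence in the window: #2 on April 29, 2026 (1×8 = 8 days in).
July 9, 2026 is 79 days after the start; 79 ÷ 8 = 9 remainder 7. Last occurrence in the window: #10 on July 2, 2026.
Occurrences #2 through #10: 9 in total.

9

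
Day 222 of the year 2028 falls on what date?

2028-08-09

January has 31 days (222 − 31 = 191 remain).
February has 29 days (191 − 29 = 162 remain).
March has 31 days (162 − 31 = 131 remain).
April has 30 days (131 − 30 = 101 remain).
May has 31 days (101 − 31 = 70 remain).
June has 30 days (70 − 30 = 40 remain).
July has 31 days (40 − 31 = 9 remain).
9 into August → August 9.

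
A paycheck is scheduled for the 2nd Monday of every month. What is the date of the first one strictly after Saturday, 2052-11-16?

2052-12-09

November 2052 starts on a Friday; its first Monday is the 4th, so the 2nd Monday is the 11th — 2052-11-11.
That is not after 2052-11-16, so look at December 2052.
December 2052 starts on a Sunday; its first Monday is the 2nd, so the 2nd Monday is the 9th — 2052-12-09.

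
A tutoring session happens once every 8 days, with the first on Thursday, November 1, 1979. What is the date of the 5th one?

The 5th occurrence is 4 intervals after the first: 4 × 8 = 32 days after November 1, 1979.
November has 30 days — 29 days to the end of November leaves 3.
3 days into December → December 3, 1979.

December 3, 1979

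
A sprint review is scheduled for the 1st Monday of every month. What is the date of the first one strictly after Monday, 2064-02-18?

2064-03-03

February 2064 starts on a Friday, so its 1st Monday is 2064-02-04 (3 days in).
That is not after 2064-02-18, so look at March 2064.
March 2064 starts on a Saturday, so its 1st Monday is 2064-03-03 (2 days in).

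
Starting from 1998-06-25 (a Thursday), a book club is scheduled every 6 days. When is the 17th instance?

1998-09-29

The 17th occurrence is 16 intervals after the first: 16 × 6 = 96 days after 1998-06-25.
June has 30 days — 5 days to the end of June leaves 91.
July has 31 days (60 left).
August has 31 days (29 left).
29 days into September → 1998-09-29.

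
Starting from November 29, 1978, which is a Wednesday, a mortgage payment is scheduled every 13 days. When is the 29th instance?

November 28, 1979

The 29th occurrence is 28 intervals after the first: 28 × 13 = 364 days after November 29, 1978.
November has 30 days — 1 day to the end of November leaves 363.
December has 31 days (332 left).
January has 31 days (301 left).
February has 28 days (273 left).
March has 31 days (242 left).
April has 30 days (212 left).
May has 31 days (181 left).
June has 30 days (151 left).
July has 31 days (120 left).
August has 31 days (89 left).
September has 30 days (59 left).
October has 31 days (28 left).
28 days into November → November 28, 1979.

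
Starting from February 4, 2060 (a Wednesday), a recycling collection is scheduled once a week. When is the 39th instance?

October 27, 2060

The 39th occurrence is 38 intervals after the first: 38 × 7 = 266 days after February 4, 2060.
February has 29 days — 25 days to the end of February leaves 241.
March has 31 days (210 left).
April has 30 days (180 left).
May has 31 days (149 left).
June has 30 days (119 left).
July has 31 days (88 left).
August has 31 days (57 left).
September has 30 days (27 left).
27 days into October → October 27, 2060.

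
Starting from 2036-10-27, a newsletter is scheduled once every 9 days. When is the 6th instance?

2036-12-11

The 6th occurrence is 5 intervals after the first: 5 × 9 = 45 days after 2036-10-27.
October has 31 days — 4 days to the end of October leaves 41.
November has 30 days (11 left).
11 days into December → 2036-12-11.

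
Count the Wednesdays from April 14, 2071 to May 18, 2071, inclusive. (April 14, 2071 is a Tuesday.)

5

April 14, 2071 is a Tuesday; the first Wednesday on or after it is April 15, 2071 (1 day later).
From April 15, 2071 to May 18, 2071: 15 + 18 = 33 days (rest of April, May).
33 ÷ 7 = 4 full weeks with remainder 5, so 4 more Wednesdays after the first → 5.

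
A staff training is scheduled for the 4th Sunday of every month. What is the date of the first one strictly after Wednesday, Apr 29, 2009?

May 24, 2009

Apr 2009 starts on a Wednesday; its first Sunday is the 5th, so the 4th Sunday is the 26th — Apr 26, 2009.
That is not after Apr 29, 2009, so look at May 2009.
May 2009 starts on a Friday; its first Sunday is the 3rd, so the 4th Sunday is the 24th — May 24, 2009.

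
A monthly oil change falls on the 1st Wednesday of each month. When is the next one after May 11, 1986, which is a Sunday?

May 1986 starts on a Thursday, so its 1st Wednesday is May 7, 1986 (6 days in).
That is not after May 11, 1986, so look at June 1986.
June 1986 starts on a Sunday, so its 1st Wednesday is June 4, 1986 (3 days in).

June 4, 1986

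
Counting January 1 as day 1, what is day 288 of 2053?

15 October 2053

January has 31 days (288 − 31 = 257 remain).
February has 28 days (257 − 28 = 229 remain).
March has 31 days (229 − 31 = 198 remain).
April has 30 days (198 − 30 = 168 remain).
May has 31 days (168 − 31 = 137 remain).
June has 30 days (137 − 30 = 107 remain).
July has 31 days (107 − 31 = 76 remain).
August has 31 days (76 − 31 = 45 remain).
September has 30 days (45 − 30 = 15 remain).
15 into October → October 15.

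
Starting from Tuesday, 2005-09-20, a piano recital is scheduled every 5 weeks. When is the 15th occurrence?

2007-01-23

The 15th occurrence is 14 intervals after the first: 14 × 35 = 490 days after 2005-09-20.
September has 30 days — 10 days to the end of September leaves 480.
From end of September to end of 2005 is 92 days (388 left).
2006 has 365 days (23 left).
23 days into January → 2007-01-23.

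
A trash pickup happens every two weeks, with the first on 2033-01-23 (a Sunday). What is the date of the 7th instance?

The 7th occurrence is 6 intervals after the first: 6 × 14 = 84 days after 2033-01-23.
January has 31 days — 8 days to the end of January leaves 76.
February has 28 days (48 left).
March has 31 days (17 left).
17 days into April → 2033-04-17.

2033-04-17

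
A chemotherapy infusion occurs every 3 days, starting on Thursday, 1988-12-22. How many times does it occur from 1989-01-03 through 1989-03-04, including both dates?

21

Occurrences land 3·i days after 1988-12-22 for i = 0, 1, 2, …
1989-01-03 is 12 days after the start; 12 ÷ 3 = 4 remainder 0. First occurrence in the window: #5 on 1989-01-03 (4×3 = 12 days in).
1989-03-04 is 72 days after the start; 72 ÷ 3 = 24 remainder 0. Last occurrence in the window: #25 on 1989-03-04.
Occurrences #5 through #25: 21 in total.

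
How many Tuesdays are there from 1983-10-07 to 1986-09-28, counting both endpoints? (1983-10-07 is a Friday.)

155

1983-10-07 is a Friday; the first Tuesday on or after it is 1983-10-11 (4 days later).
From 1983-10-11 to 1986-09-28: 81 + 366 + 365 + 271 = 1083 days (rest of 1983, 1984, 1985, to 1986-09-28 in 1986).
1083 ÷ 7 = 154 full weeks with remainder 5, so 154 more Tuesdays after the first → 155.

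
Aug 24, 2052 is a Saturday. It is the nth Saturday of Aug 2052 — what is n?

4th

Day 24 falls in week ⌈24/7⌉ of the month.
Days 1–7 hold the 1st Saturday, 8–14 the 2nd, 15–21 the 3rd, 22–28 the 4th, 29–31 the 5th.
24 is in the range for the 4th.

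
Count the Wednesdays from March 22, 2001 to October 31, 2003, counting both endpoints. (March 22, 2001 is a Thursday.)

136

March 22, 2001 is a Thursday; the first Wednesday on or after it is March 28, 2001 (6 days later).
From March 28, 2001 to October 31, 2003: 278 + 365 + 304 = 947 days (rest of 2001, 2002, to October 31, 2003 in 2003).
947 ÷ 7 = 135 full weeks with remainder 2, so 135 more Wednesdays after the first → 136.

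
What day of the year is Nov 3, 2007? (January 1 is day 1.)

307

Days in months before Nov: 31 + 28 + 31 + 30 + 31 + 30 + 31 + 31 + 30 + 31 = 304.
Plus 3 days into Nov → day 307.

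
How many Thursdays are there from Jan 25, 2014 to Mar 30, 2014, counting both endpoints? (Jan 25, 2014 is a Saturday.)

9

Jan 25, 2014 is a Saturday; the first Thursday on or after it is Jan 30, 2014 (5 days later).
From Jan 30, 2014 to Mar 30, 2014: 1 + 28 + 30 = 59 days (rest of Jan, Feb, Mar).
59 ÷ 7 = 8 full weeks with remainder 3, so 8 more Thursdays after the first → 9.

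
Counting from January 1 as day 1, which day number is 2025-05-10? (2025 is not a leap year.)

130

Days in months before May: 31 + 28 + 31 + 30 = 120.
Plus 10 days into May → day 130.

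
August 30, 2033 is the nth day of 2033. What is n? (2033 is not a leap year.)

Days in months before August: 31 + 28 + 31 + 30 + 31 + 30 + 31 = 212.
Plus 30 days into August → day 242.

242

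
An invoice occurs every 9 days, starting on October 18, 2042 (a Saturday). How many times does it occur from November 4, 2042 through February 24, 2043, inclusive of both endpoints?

13

Occurrences land 9·i days after October 18, 2042 for i = 0, 1, 2, …
November 4, 2042 is 17 days after the start; 17 ÷ 9 = 1 remainder 8; since the remainder is 8, round up to i = 2. First occurrence in the window: #3 on November 5, 2042 (2×9 = 18 days in).
February 24, 2043 is 129 days after the start; 129 ÷ 9 = 14 remainder 3. Last occurrence in the window: #15 on February 21, 2043.
Occurrences #3 through #15: 13 in total.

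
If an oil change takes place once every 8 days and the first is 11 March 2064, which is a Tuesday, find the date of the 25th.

19 September 2064

The 25th occurrence is 24 intervals after the first: 24 × 8 = 192 days after 11 March 2064.
March has 31 days — 20 days to the end of March leaves 172.
April has 30 days (142 left).
May has 31 days (111 left).
June has 30 days (81 left).
July has 31 days (50 left).
August has 31 days (19 left).
19 days into September → 19 September 2064.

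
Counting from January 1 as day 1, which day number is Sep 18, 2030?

261

Days in months before Sep: 31 + 28 + 31 + 30 + 31 + 30 + 31 + 31 = 243.
Plus 18 days into Sep → day 261.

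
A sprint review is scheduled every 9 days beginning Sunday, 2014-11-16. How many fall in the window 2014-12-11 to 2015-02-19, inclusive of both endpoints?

Occurrences land 9·i days after 2014-11-16 for i = 0, 1, 2, …
2014-12-11 is 25 days after the start; 25 ÷ 9 = 2 remainder 7; since the remainder is 7, round up to i = 3. First occurrence in the window: #4 on 2014-12-13 (3×9 = 27 days in).
2015-02-19 is 95 days after the start; 95 ÷ 9 = 10 remainder 5. Last occurrence in the window: #11 on 2015-02-14.
Occurrences #4 through #11: 8 in total.

8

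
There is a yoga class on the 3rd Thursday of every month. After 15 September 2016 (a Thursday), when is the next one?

September 2016 starts on a Thursday; its first Thursday is the 1st, so the 3rd Thursday is the 15th — 15 September 2016.
That is not after 15 September 2016, so look at October 2016.
October 2016 starts on a Saturday; its first Thursday is the 6th, so the 3rd Thursday is the 20th — 20 October 2016.

20 October 2016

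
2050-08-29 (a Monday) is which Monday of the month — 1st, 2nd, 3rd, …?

5th

Day 29 falls in week ⌈29/7⌉ of the month.
Days 1–7 hold the 1st Monday, 8–14 the 2nd, 15–21 the 3rd, 22–28 the 4th, 29–31 the 5th.
29 is in the range for the 5th.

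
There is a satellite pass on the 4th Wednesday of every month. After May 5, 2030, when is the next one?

May 2030 starts on a Wednesday; its first Wednesday is the 1st, so the 4th Wednesday is the 22nd — May 22, 2030.
May 22, 2030 is after May 5, 2030, so that is the next one.

May 22, 2030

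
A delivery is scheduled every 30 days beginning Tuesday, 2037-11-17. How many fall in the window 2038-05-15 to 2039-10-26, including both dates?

18

Occurrences land 30·i days after 2037-11-17 for i = 0, 1, 2, …
2038-05-15 is 179 days after the start; 179 ÷ 30 = 5 remainder 29; since the remainder is 29, round up to i = 6. First occurrence in the window: #7 on 2038-05-16 (6×30 = 180 days in).
2039-10-26 is 708 days after the start; 708 ÷ 30 = 23 remainder 18. Last occurrence in the window: #24 on 2039-10-08.
Occurrences #7 through #24: 18 in total.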